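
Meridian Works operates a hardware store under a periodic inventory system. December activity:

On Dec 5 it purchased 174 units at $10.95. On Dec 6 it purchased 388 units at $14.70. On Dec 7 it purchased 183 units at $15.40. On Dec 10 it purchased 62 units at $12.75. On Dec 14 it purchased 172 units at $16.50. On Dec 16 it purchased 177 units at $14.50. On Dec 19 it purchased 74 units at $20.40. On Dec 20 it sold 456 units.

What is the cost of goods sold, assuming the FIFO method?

Dec 20, 456 sold [FIFO — oldest first]: 174 @ $10.95 + 282 @ $14.70 = $6,050.70
Ending inventory: 106 @ $14.70 + 183 @ $15.40 + 62 @ $12.75 + 172 @ $16.50 + 177 @ $14.50 + 74 @ $20.40 = $12,081.00

COGS = $6,050.70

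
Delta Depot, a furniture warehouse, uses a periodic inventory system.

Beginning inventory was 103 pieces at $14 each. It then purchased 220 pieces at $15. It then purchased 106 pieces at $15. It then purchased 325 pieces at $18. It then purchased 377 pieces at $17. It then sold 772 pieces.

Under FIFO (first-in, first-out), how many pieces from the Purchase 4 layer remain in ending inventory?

359

Sale 1 (772) [FIFO — oldest first]: 103 @ $14 + 220 @ $15 + 106 @ $15 + 325 @ $18 + 18 @ $17 = $12,488
Ending inventory: 359 @ $17 = $6,103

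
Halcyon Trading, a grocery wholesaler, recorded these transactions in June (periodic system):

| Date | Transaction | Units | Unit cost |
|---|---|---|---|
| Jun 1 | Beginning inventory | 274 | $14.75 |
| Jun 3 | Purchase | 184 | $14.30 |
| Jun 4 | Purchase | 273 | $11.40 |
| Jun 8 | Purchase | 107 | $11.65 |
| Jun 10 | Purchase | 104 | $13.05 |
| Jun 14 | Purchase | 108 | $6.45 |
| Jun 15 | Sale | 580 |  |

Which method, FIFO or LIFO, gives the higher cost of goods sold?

FIFO

FIFO COGS: 274 @ $14.75 + 184 @ $14.30 + 122 @ $11.40 = $8,063.50
LIFO COGS: 108 @ $6.45 + 104 @ $13.05 + 107 @ $11.65 + 261 @ $11.40 = $6,275.75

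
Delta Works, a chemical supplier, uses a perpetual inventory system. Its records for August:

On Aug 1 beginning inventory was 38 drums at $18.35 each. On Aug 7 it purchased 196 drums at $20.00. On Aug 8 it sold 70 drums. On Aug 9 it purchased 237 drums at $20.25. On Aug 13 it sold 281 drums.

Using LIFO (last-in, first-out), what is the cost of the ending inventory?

Ending inventory = $2,337.30

Aug 8, 70 sold [LIFO — newest first]: 70 @ $20.00 = $1,400.00
Aug 13, 281 sold [LIFO — newest first]: 237 @ $20.25 + 44 @ $20.00 = $5,679.25
Total COGS = $1,400.00 + $5,679.25 = $7,079.25
Ending inventory: 38 @ $18.35 + 82 @ $20.00 = $2,337.30
Check: goods available $9,416.55 = COGS $7,079.25 + ending $2,337.30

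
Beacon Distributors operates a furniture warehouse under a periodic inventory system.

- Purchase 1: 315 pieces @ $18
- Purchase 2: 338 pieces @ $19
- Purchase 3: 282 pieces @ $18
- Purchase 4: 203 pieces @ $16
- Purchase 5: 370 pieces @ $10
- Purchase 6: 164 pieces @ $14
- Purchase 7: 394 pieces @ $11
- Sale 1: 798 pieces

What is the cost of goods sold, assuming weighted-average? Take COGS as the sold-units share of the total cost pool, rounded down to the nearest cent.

COGS = $11,875.75

Sale 1, sell 798: 798/2066 × $30,746.00 → $11,875.75
Ending inventory (cost pool remaining) = $18,870.25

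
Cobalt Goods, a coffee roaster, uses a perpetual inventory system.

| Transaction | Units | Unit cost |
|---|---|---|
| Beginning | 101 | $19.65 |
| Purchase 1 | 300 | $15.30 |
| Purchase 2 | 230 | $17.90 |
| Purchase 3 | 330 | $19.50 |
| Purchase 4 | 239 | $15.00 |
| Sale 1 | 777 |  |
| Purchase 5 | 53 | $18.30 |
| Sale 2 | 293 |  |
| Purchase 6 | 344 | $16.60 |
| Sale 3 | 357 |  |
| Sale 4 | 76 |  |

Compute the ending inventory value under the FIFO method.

Ending inventory = $1,560.40

Sale 1 (777) [FIFO — oldest first]: 101 @ $19.65 + 300 @ $15.30 + 230 @ $17.90 + 146 @ $19.50 = $13,538.65
Sale 2 (293) [FIFO — oldest first]: 184 @ $19.50 + 109 @ $15.00 = $5,223.00
Sale 3 (357) [FIFO — oldest first]: 130 @ $15.00 + 53 @ $18.30 + 174 @ $16.60 = $5,808.30
Sale 4 (76) [FIFO — oldest first]: 76 @ $16.60 = $1,261.60
Total COGS = $13,538.65 + $5,223.00 + $5,808.30 + $1,261.60 = $25,831.55
Ending inventory: 94 @ $16.60 = $1,560.40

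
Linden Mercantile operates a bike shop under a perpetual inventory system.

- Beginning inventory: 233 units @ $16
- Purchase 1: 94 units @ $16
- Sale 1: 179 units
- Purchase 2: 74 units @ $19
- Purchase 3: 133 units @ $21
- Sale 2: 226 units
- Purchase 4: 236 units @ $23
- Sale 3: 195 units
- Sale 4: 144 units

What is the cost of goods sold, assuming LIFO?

Sale 1 (179) [LIFO — newest first]: 94 @ $16 + 85 @ $16 = $2,864
Sale 2 (226) [LIFO — newest first]: 133 @ $21 + 74 @ $19 + 19 @ $16 = $4,503
Sale 3 (195) [LIFO — newest first]: 195 @ $23 = $4,485
Sale 4 (144) [LIFO — newest first]: 41 @ $23 + 103 @ $16 = $2,591
Total COGS = $2,864 + $4,503 + $4,485 + $2,591 = $14,443
Ending inventory: 26 @ $16 = $416

COGS = $14,443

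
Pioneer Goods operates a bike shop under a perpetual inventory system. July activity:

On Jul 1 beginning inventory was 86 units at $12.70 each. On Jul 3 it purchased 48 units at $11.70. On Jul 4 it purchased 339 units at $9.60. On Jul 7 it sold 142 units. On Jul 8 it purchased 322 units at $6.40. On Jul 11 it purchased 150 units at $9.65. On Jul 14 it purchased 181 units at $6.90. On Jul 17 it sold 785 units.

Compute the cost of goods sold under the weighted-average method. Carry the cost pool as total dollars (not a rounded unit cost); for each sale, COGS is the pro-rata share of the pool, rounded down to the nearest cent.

After Jul 1: 86 on hand, pool $1,092.20 (≈ $12.7000 each)
After Jul 3: 134 on hand, pool $1,653.80 (≈ $12.3418 each)
After Jul 4: 473 on hand, pool $4,908.20 (≈ $10.3767 each)
Jul 7, sell 142: 142/473 × $4,908.20 → $1,473.49
After Jul 8: 653 on hand, pool $5,495.51 (≈ $8.4158 each)
After Jul 11: 803 on hand, pool $6,943.01 (≈ $8.6463 each)
After Jul 14: 984 on hand, pool $8,191.91 (≈ $8.3251 each)
Jul 17, sell 785: 785/984 × $8,191.91 → $6,535.21
Total COGS = $1,473.49 + $6,535.21 = $8,008.70
Ending inventory (cost pool remaining) = $1,656.70
Check: goods available $9,665.40 = COGS $8,008.70 + ending $1,656.70

COGS = $8,008.70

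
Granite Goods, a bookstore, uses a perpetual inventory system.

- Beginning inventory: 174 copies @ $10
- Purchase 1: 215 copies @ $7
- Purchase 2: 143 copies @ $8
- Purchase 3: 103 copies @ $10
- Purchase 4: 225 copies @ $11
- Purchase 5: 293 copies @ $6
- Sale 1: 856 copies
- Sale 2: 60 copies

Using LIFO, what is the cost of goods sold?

COGS = $7,471

Sale 1 (856) [LIFO — newest first]: 293 @ $6 + 225 @ $11 + 103 @ $10 + 143 @ $8 + 92 @ $7 = $7,051
Sale 2 (60) [LIFO — newest first]: 60 @ $7 = $420
Total COGS = $7,051 + $420 = $7,471
Ending inventory: 174 @ $10 + 63 @ $7 = $2,181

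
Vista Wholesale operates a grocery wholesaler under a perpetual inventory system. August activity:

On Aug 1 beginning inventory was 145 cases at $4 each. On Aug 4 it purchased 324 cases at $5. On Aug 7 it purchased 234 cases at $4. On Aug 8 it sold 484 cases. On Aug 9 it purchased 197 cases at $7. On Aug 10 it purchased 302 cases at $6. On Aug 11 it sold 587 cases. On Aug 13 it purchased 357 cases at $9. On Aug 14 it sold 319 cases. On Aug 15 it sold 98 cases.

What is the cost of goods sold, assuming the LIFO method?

COGS = $9,256

Aug 8, 484 sold [LIFO — newest first]: 234 @ $4 + 250 @ $5 = $2,186
Aug 11, 587 sold [LIFO — newest first]: 302 @ $6 + 197 @ $7 + 74 @ $5 + 14 @ $4 = $3,617
Aug 14, 319 sold [LIFO — newest first]: 319 @ $9 = $2,871
Aug 15, 98 sold [LIFO — newest first]: 38 @ $9 + 60 @ $4 = $582
Total COGS = $2,186 + $3,617 + $2,871 + $582 = $9,256
Ending inventory: 71 @ $4 = $284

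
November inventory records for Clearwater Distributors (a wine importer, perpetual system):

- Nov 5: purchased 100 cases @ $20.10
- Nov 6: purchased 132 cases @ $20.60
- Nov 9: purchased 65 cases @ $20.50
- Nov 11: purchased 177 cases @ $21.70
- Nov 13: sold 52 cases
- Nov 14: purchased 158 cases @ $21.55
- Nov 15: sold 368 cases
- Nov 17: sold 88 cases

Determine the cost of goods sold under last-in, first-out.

COGS = $10,803.10

Nov 13, 52 sold [LIFO — newest first]: 52 @ $21.70 = $1,128.40
Nov 15, 368 sold [LIFO — newest first]: 158 @ $21.55 + 125 @ $21.70 + 65 @ $20.50 + 20 @ $20.60 = $7,861.90
Nov 17, 88 sold [LIFO — newest first]: 88 @ $20.60 = $1,812.80
Total COGS = $1,128.40 + $7,861.90 + $1,812.80 = $10,803.10
Ending inventory: 100 @ $20.10 + 24 @ $20.60 = $2,504.40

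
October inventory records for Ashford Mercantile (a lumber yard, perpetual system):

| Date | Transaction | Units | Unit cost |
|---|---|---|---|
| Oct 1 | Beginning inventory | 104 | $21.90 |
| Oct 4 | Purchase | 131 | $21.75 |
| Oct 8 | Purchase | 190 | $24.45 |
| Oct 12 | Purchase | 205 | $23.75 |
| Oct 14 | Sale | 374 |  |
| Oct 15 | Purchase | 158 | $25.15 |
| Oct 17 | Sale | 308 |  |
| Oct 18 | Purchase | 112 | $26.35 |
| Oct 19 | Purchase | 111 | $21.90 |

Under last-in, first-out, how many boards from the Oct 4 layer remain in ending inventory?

Oct 14, 374 sold [LIFO — newest first]: 205 @ $23.75 + 169 @ $24.45 = $9,000.80
Oct 17, 308 sold [LIFO — newest first]: 158 @ $25.15 + 21 @ $24.45 + 129 @ $21.75 = $7,292.90
Total COGS = $9,000.80 + $7,292.90 = $16,293.70
Ending inventory: 104 @ $21.90 + 2 @ $21.75 + 112 @ $26.35 + 111 @ $21.90 = $7,703.20

2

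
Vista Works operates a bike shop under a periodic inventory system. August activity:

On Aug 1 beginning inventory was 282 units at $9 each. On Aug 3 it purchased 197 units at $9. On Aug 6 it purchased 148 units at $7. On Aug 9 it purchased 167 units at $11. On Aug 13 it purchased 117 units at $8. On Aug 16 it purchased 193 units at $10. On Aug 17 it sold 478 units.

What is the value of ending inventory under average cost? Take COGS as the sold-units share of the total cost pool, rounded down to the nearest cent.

Ending inventory = $5,698.65

Aug 17, sell 478: 478/1104 × $10,050.00 → $4,351.35
Ending inventory (cost pool remaining) = $5,698.65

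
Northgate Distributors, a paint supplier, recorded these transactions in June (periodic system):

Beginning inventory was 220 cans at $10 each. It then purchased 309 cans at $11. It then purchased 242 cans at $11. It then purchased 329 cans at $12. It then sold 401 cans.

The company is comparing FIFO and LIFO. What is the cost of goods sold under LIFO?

COGS = $4,740

FIFO COGS: 220 @ $10 + 181 @ $11 = $4,191
LIFO COGS: 329 @ $12 + 72 @ $11 = $4,740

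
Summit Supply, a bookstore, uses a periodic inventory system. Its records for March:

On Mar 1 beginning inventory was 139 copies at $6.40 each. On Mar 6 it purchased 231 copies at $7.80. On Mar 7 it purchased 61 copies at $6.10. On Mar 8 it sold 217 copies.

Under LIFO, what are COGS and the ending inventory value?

COGS = $1,588.90; ending inventory = $1,474.60

Mar 8, 217 sold [LIFO — newest first]: 61 @ $6.10 + 156 @ $7.80 = $1,588.90
Ending inventory: 139 @ $6.40 + 75 @ $7.80 = $1,474.60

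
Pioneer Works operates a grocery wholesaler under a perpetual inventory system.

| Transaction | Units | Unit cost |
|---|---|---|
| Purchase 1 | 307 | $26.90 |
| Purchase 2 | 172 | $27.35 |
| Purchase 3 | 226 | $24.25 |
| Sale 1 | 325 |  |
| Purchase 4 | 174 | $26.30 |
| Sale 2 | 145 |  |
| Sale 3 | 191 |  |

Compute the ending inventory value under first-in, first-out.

Sale 1 (325) [FIFO — oldest first]: 307 @ $26.90 + 18 @ $27.35 = $8,750.60
Sale 2 (145) [FIFO — oldest first]: 145 @ $27.35 = $3,965.75
Sale 3 (191) [FIFO — oldest first]: 9 @ $27.35 + 182 @ $24.25 = $4,659.65
Total COGS = $8,750.60 + $3,965.75 + $4,659.65 = $17,376.00
Ending inventory: 44 @ $24.25 + 174 @ $26.30 = $5,643.20

Ending inventory = $5,643.20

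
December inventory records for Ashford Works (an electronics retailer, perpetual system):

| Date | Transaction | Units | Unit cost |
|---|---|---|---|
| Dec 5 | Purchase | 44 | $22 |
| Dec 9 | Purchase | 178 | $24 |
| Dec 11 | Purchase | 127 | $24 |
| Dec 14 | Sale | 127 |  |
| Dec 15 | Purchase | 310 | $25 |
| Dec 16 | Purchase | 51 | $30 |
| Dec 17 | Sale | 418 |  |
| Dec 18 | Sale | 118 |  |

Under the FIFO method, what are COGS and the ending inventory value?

COGS = $16,158; ending inventory = $1,410

Dec 14, 127 sold [FIFO — oldest first]: 44 @ $22 + 83 @ $24 = $2,960
Dec 17, 418 sold [FIFO — oldest first]: 95 @ $24 + 127 @ $24 + 196 @ $25 = $10,228
Dec 18, 118 sold [FIFO — oldest first]: 114 @ $25 + 4 @ $30 = $2,970
Total COGS = $2,960 + $10,228 + $2,970 = $16,158
Ending inventory: 47 @ $30 = $1,410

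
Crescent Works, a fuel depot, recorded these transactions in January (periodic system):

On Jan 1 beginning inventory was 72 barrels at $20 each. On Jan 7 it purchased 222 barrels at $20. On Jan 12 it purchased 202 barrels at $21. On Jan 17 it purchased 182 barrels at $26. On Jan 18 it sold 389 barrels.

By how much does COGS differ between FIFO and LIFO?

$1,199

FIFO COGS: 72 @ $20 + 222 @ $20 + 95 @ $21 = $7,875
LIFO COGS: 182 @ $26 + 202 @ $21 + 5 @ $20 = $9,074
Difference = |$7,875 − $9,074| = $1,199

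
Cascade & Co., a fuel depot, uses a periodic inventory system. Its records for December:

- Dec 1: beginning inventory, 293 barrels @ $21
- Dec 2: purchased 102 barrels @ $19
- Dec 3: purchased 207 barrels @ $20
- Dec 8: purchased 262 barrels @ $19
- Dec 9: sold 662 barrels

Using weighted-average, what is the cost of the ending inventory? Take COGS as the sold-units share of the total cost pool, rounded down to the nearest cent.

Ending inventory = $4,023.41

Dec 9, sell 662: 662/864 × $17,209.00 → $13,185.59
Ending inventory (cost pool remaining) = $4,023.41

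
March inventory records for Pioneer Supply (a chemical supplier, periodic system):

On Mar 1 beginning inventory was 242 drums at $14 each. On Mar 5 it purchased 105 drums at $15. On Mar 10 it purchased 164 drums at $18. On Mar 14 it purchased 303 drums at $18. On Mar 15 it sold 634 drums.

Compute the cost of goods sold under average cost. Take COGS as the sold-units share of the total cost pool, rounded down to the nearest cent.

COGS = $10,412.71

Mar 15, sell 634: 634/814 × $13,369.00 → $10,412.71
Ending inventory (cost pool remaining) = $2,956.29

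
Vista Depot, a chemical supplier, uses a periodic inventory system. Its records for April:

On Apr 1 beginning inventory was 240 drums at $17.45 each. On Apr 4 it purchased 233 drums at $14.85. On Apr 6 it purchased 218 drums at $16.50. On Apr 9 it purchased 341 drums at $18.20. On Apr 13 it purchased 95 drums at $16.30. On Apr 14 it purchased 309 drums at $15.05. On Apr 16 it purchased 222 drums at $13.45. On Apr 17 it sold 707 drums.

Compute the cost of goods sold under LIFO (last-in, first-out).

Apr 17, 707 sold [LIFO — newest first]: 222 @ $13.45 + 309 @ $15.05 + 95 @ $16.30 + 81 @ $18.20 = $10,659.05
Ending inventory: 240 @ $17.45 + 233 @ $14.85 + 218 @ $16.50 + 260 @ $18.20 = $15,977.05
Check: goods available $26,636.10 = COGS $10,659.05 + ending $15,977.05

COGS = $10,659.05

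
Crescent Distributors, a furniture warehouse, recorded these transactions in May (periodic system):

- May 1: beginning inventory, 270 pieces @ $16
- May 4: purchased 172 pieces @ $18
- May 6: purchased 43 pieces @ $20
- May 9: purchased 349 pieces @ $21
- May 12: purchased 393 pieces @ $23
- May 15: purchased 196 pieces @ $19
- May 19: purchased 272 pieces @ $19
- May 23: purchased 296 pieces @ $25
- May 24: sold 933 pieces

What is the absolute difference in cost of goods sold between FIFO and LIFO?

$2,297

FIFO COGS: 270 @ $16 + 172 @ $18 + 43 @ $20 + 349 @ $21 + 99 @ $23 = $17,882
LIFO COGS: 296 @ $25 + 272 @ $19 + 196 @ $19 + 169 @ $23 = $20,179
Difference = |$17,882 − $20,179| = $2,297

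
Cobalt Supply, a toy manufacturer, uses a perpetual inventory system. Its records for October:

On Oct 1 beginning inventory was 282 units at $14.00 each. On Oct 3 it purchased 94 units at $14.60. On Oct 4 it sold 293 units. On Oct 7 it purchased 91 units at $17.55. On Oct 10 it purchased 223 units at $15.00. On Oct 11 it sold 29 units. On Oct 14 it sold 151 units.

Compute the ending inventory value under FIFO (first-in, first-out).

Oct 4, 293 sold [FIFO — oldest first]: 282 @ $14.00 + 11 @ $14.60 = $4,108.60
Oct 11, 29 sold [FIFO — oldest first]: 29 @ $14.60 = $423.40
Oct 14, 151 sold [FIFO — oldest first]: 54 @ $14.60 + 91 @ $17.55 + 6 @ $15.00 = $2,475.45
Total COGS = $4,108.60 + $423.40 + $2,475.45 = $7,007.45
Ending inventory: 217 @ $15.00 = $3,255.00

Ending inventory = $3,255.00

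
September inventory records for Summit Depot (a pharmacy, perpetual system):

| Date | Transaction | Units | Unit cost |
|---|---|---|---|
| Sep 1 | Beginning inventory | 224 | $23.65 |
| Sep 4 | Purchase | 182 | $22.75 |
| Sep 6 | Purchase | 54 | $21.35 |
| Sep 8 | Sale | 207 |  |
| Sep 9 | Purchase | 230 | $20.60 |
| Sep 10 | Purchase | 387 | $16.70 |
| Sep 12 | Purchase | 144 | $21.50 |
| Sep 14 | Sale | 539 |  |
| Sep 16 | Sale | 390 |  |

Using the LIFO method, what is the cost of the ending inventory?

Sep 8, 207 sold [LIFO — newest first]: 54 @ $21.35 + 153 @ $22.75 = $4,633.65
Sep 14, 539 sold [LIFO — newest first]: 144 @ $21.50 + 387 @ $16.70 + 8 @ $20.60 = $9,723.70
Sep 16, 390 sold [LIFO — newest first]: 222 @ $20.60 + 29 @ $22.75 + 139 @ $23.65 = $8,520.30
Total COGS = $4,633.65 + $9,723.70 + $8,520.30 = $22,877.65
Ending inventory: 85 @ $23.65 = $2,010.25
Check: goods available $24,887.90 = COGS $22,877.65 + ending $2,010.25

Ending inventory = $2,010.25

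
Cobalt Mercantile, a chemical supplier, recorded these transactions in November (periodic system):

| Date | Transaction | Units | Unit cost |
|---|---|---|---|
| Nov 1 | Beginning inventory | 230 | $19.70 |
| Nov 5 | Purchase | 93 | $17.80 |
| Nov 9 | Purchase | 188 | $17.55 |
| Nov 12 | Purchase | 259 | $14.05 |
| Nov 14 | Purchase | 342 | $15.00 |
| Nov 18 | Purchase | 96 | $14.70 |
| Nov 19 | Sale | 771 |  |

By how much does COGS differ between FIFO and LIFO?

$1,660.90

FIFO COGS: 230 @ $19.70 + 93 @ $17.80 + 188 @ $17.55 + 259 @ $14.05 + 1 @ $15.00 = $13,139.75
LIFO COGS: 96 @ $14.70 + 342 @ $15.00 + 259 @ $14.05 + 74 @ $17.55 = $11,478.85
Difference = |$13,139.75 − $11,478.85| = $1,660.90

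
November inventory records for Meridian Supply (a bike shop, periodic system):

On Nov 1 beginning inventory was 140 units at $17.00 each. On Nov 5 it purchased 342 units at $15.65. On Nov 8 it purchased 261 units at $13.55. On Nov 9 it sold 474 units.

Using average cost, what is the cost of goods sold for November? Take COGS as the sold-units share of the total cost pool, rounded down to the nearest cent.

COGS = $7,189.01

Nov 9, sell 474: 474/743 × $11,268.85 → $7,189.01
Ending inventory (cost pool remaining) = $4,079.84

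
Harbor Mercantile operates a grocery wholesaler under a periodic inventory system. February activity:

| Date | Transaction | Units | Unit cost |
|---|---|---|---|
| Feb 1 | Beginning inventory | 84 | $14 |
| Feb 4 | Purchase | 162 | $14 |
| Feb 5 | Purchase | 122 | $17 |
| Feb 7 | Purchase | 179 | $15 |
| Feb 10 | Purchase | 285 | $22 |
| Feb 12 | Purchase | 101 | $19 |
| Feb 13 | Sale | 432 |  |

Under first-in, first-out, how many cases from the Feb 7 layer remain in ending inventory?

115

Feb 13, 432 sold [FIFO — oldest first]: 84 @ $14 + 162 @ $14 + 122 @ $17 + 64 @ $15 = $6,478
Ending inventory: 115 @ $15 + 285 @ $22 + 101 @ $19 = $9,914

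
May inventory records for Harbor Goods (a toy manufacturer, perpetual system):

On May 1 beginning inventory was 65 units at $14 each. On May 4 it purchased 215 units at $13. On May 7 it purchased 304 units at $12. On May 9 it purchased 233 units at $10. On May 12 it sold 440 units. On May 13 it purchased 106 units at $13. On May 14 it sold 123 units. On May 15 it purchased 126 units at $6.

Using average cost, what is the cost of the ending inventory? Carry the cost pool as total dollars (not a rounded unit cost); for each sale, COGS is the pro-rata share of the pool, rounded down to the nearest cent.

After May 1: 65 on hand, pool $910.00 (≈ $14.0000 each)
After May 4: 280 on hand, pool $3,705.00 (≈ $13.2321 each)
After May 7: 584 on hand, pool $7,353.00 (≈ $12.5908 each)
After May 9: 817 on hand, pool $9,683.00 (≈ $11.8519 each)
May 12, sell 440: 440/817 × $9,683.00 → $5,214.83
After May 13: 483 on hand, pool $5,846.17 (≈ $12.1039 each)
May 14, sell 123: 123/483 × $5,846.17 → $1,488.77
After May 15: 486 on hand, pool $5,113.40 (≈ $10.5214 each)
Total COGS = $5,214.83 + $1,488.77 = $6,703.60
Ending inventory (cost pool remaining) = $5,113.40
Check: goods available $11,817.00 = COGS $6,703.60 + ending $5,113.40

Ending inventory = $5,113.40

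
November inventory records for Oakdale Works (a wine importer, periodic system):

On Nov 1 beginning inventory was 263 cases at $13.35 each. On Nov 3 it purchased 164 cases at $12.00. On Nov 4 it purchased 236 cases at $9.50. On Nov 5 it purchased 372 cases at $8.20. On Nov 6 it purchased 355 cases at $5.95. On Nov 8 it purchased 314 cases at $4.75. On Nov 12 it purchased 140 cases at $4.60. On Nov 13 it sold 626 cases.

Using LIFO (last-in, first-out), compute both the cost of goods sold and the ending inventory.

COGS = $3,158.90; ending inventory = $11,860.30

Nov 13, 626 sold [LIFO — newest first]: 140 @ $4.60 + 314 @ $4.75 + 172 @ $5.95 = $3,158.90
Ending inventory: 263 @ $13.35 + 164 @ $12.00 + 236 @ $9.50 + 372 @ $8.20 + 183 @ $5.95 = $11,860.30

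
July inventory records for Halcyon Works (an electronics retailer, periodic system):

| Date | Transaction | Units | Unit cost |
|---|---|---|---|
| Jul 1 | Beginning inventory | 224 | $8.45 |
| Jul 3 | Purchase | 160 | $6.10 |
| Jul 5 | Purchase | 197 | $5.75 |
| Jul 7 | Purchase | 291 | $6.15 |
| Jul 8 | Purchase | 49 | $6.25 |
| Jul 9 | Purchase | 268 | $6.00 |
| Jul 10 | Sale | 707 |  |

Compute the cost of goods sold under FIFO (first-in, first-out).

COGS = $4,776.45

Jul 10, 707 sold [FIFO — oldest first]: 224 @ $8.45 + 160 @ $6.10 + 197 @ $5.75 + 126 @ $6.15 = $4,776.45
Ending inventory: 165 @ $6.15 + 49 @ $6.25 + 268 @ $6.00 = $2,929.00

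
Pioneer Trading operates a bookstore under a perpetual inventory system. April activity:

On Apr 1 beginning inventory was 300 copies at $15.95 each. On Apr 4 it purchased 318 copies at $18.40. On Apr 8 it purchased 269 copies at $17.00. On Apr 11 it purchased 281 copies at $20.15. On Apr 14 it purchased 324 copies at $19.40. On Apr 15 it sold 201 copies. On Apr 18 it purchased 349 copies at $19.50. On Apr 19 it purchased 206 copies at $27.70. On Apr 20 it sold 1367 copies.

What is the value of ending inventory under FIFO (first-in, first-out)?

Apr 15, 201 sold [FIFO — oldest first]: 201 @ $15.95 = $3,205.95
Apr 20, 1367 sold [FIFO — oldest first]: 99 @ $15.95 + 318 @ $18.40 + 269 @ $17.00 + 281 @ $20.15 + 324 @ $19.40 + 76 @ $19.50 = $25,433.00
Total COGS = $3,205.95 + $25,433.00 = $28,638.95
Ending inventory: 273 @ $19.50 + 206 @ $27.70 = $11,029.70

Ending inventory = $11,029.70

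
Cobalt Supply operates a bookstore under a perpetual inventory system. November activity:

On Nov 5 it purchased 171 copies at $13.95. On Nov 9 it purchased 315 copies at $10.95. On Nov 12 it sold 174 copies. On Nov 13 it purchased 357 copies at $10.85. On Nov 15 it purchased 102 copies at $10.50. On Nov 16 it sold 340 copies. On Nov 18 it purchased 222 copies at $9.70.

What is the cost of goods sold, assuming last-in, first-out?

COGS = $5,558.60

Nov 12, 174 sold [LIFO — newest first]: 174 @ $10.95 = $1,905.30
Nov 16, 340 sold [LIFO — newest first]: 102 @ $10.50 + 238 @ $10.85 = $3,653.30
Total COGS = $1,905.30 + $3,653.30 = $5,558.60
Ending inventory: 171 @ $13.95 + 141 @ $10.95 + 119 @ $10.85 + 222 @ $9.70 = $7,373.95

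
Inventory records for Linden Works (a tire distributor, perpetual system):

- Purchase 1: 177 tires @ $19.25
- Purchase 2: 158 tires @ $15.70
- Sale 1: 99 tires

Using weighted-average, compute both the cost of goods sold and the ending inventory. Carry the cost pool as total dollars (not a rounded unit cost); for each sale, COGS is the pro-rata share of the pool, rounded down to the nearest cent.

After Purchase 1: 177 on hand, pool $3,407.25 (≈ $19.2500 each)
After Purchase 2: 335 on hand, pool $5,887.85 (≈ $17.5757 each)
Sale 1, sell 99: 99/335 × $5,887.85 → $1,739.99
Ending inventory (cost pool remaining) = $4,147.86
Check: goods available $5,887.85 = COGS $1,739.99 + ending $4,147.86

COGS = $1,739.99; ending inventory = $4,147.86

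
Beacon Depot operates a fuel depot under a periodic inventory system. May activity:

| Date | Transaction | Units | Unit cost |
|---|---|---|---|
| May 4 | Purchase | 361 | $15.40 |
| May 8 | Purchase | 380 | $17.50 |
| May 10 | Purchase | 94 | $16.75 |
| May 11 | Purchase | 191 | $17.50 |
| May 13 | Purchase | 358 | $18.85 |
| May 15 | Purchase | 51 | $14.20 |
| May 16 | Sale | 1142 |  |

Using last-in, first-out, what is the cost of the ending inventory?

May 16, 1142 sold [LIFO — newest first]: 51 @ $14.20 + 358 @ $18.85 + 191 @ $17.50 + 94 @ $16.75 + 380 @ $17.50 + 68 @ $15.40 = $20,086.70
Ending inventory: 293 @ $15.40 = $4,512.20
Check: goods available $24,598.90 = COGS $20,086.70 + ending $4,512.20

Ending inventory = $4,512.20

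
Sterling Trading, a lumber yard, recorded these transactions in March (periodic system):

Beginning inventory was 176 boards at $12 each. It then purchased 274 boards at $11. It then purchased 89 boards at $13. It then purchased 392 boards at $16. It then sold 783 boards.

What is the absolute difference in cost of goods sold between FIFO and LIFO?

$592

FIFO COGS: 176 @ $12 + 274 @ $11 + 89 @ $13 + 244 @ $16 = $10,187
LIFO COGS: 392 @ $16 + 89 @ $13 + 274 @ $11 + 28 @ $12 = $10,779
Difference = |$10,187 − $10,779| = $592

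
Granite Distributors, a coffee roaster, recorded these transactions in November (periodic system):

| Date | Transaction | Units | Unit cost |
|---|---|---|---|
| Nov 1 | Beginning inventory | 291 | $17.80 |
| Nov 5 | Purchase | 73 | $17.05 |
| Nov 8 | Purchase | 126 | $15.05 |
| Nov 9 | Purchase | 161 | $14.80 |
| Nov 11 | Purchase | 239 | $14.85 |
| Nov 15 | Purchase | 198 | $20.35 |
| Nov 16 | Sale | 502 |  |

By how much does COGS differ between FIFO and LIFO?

$42.10

FIFO COGS: 291 @ $17.80 + 73 @ $17.05 + 126 @ $15.05 + 12 @ $14.80 = $8,498.35
LIFO COGS: 198 @ $20.35 + 239 @ $14.85 + 65 @ $14.80 = $8,540.45
Difference = |$8,498.35 − $8,540.45| = $42.10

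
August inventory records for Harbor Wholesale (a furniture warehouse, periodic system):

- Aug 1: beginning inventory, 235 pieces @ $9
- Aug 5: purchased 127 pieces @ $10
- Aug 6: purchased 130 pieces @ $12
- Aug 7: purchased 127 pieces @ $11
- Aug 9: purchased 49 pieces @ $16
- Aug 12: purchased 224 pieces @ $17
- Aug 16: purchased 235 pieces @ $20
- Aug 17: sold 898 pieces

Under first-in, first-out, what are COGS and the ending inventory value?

Aug 17, 898 sold [FIFO — oldest first]: 235 @ $9 + 127 @ $10 + 130 @ $12 + 127 @ $11 + 49 @ $16 + 224 @ $17 + 6 @ $20 = $11,054
Ending inventory: 229 @ $20 = $4,580

COGS = $11,054; ending inventory = $4,580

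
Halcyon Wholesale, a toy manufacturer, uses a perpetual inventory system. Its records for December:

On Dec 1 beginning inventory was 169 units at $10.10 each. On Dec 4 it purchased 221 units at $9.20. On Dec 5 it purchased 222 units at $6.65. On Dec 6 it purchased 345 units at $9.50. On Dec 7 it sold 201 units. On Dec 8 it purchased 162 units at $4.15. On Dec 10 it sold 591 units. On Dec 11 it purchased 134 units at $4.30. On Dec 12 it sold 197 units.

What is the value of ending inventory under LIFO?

Dec 7, 201 sold [LIFO — newest first]: 201 @ $9.50 = $1,909.50
Dec 10, 591 sold [LIFO — newest first]: 162 @ $4.15 + 144 @ $9.50 + 222 @ $6.65 + 63 @ $9.20 = $4,096.20
Dec 12, 197 sold [LIFO — newest first]: 134 @ $4.30 + 63 @ $9.20 = $1,155.80
Total COGS = $1,909.50 + $4,096.20 + $1,155.80 = $7,161.50
Ending inventory: 169 @ $10.10 + 95 @ $9.20 = $2,580.90

Ending inventory = $2,580.90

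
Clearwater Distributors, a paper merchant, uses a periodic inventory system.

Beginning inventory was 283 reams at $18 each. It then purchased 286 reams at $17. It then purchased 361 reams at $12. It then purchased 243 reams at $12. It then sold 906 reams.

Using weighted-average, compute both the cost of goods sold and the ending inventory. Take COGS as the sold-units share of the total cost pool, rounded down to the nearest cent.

COGS = $13,288.00; ending inventory = $3,916.00

Sale 1, sell 906: 906/1173 × $17,204.00 → $13,288.00
Ending inventory (cost pool remaining) = $3,916.00
Check: goods available $17,204.00 = COGS $13,288.00 + ending $3,916.00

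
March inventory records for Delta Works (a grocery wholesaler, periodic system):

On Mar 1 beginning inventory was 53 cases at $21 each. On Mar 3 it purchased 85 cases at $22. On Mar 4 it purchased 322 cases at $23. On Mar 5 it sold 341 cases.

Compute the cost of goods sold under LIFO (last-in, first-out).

COGS = $7,824

Mar 5, 341 sold [LIFO — newest first]: 322 @ $23 + 19 @ $22 = $7,824
Ending inventory: 53 @ $21 + 66 @ $22 = $2,565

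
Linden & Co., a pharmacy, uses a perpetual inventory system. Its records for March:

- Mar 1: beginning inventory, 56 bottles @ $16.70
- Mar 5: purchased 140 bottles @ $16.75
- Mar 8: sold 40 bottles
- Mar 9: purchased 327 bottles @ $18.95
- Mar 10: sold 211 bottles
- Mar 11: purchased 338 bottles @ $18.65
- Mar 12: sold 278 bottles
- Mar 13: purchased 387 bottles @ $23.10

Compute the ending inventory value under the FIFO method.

Ending inventory = $15,131.50

Mar 8, 40 sold [FIFO — oldest first]: 40 @ $16.70 = $668.00
Mar 10, 211 sold [FIFO — oldest first]: 16 @ $16.70 + 140 @ $16.75 + 55 @ $18.95 = $3,654.45
Mar 12, 278 sold [FIFO — oldest first]: 272 @ $18.95 + 6 @ $18.65 = $5,266.30
Total COGS = $668.00 + $3,654.45 + $5,266.30 = $9,588.75
Ending inventory: 332 @ $18.65 + 387 @ $23.10 = $15,131.50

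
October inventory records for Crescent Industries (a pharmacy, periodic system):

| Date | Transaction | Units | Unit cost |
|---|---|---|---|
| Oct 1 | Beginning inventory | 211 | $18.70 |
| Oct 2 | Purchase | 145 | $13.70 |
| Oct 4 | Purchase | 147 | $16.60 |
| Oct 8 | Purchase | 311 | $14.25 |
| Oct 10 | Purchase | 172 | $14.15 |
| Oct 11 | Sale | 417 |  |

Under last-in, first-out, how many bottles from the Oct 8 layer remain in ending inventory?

66

Oct 11, 417 sold [LIFO — newest first]: 172 @ $14.15 + 245 @ $14.25 = $5,925.05
Ending inventory: 211 @ $18.70 + 145 @ $13.70 + 147 @ $16.60 + 66 @ $14.25 = $9,312.90
Check: goods available $15,237.95 = COGS $5,925.05 + ending $9,312.90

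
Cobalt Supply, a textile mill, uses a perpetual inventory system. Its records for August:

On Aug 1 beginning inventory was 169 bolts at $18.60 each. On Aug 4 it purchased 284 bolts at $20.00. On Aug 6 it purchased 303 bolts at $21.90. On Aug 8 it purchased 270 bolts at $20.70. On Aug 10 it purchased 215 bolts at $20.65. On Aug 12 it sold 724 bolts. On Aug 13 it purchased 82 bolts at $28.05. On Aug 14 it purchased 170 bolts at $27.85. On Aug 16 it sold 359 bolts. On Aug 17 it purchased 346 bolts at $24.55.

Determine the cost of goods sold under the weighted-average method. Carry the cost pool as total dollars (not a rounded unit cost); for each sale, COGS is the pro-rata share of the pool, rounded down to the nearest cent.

After Aug 1: 169 on hand, pool $3,143.40 (≈ $18.6000 each)
After Aug 4: 453 on hand, pool $8,823.40 (≈ $19.4777 each)
After Aug 6: 756 on hand, pool $15,459.10 (≈ $20.4485 each)
After Aug 8: 1026 on hand, pool $21,048.10 (≈ $20.5147 each)
After Aug 10: 1241 on hand, pool $25,487.85 (≈ $20.5382 each)
Aug 12, sell 724: 724/1241 × $25,487.85 → $14,869.62
After Aug 13: 599 on hand, pool $12,918.33 (≈ $21.5665 each)
After Aug 14: 769 on hand, pool $17,652.83 (≈ $22.9556 each)
Aug 16, sell 359: 359/769 × $17,652.83 → $8,241.04
After Aug 17: 756 on hand, pool $17,906.09 (≈ $23.6853 each)
Total COGS = $14,869.62 + $8,241.04 = $23,110.66
Ending inventory (cost pool remaining) = $17,906.09
Check: goods available $41,016.75 = COGS $23,110.66 + ending $17,906.09

COGS = $23,110.66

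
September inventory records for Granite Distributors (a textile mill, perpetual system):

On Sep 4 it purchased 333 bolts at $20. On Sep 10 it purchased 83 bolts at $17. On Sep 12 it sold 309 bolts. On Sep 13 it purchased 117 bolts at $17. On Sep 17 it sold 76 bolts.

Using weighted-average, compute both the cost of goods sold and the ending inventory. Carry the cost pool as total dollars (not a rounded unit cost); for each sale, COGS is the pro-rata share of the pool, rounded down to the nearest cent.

COGS = $7,374.22; ending inventory = $2,685.78

After Sep 4: 333 on hand, pool $6,660.00 (≈ $20.0000 each)
After Sep 10: 416 on hand, pool $8,071.00 (≈ $19.4014 each)
Sep 12, sell 309: 309/416 × $8,071.00 → $5,995.04
After Sep 13: 224 on hand, pool $4,064.96 (≈ $18.1471 each)
Sep 17, sell 76: 76/224 × $4,064.96 → $1,379.18
Total COGS = $5,995.04 + $1,379.18 = $7,374.22
Ending inventory (cost pool remaining) = $2,685.78
Check: goods available $10,060.00 = COGS $7,374.22 + ending $2,685.78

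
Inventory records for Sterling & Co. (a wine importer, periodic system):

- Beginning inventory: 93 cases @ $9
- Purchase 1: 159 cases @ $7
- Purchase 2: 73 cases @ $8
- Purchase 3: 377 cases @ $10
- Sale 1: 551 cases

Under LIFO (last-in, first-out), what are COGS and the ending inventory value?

Sale 1 (551) [LIFO — newest first]: 377 @ $10 + 73 @ $8 + 101 @ $7 = $5,061
Ending inventory: 93 @ $9 + 58 @ $7 = $1,243

COGS = $5,061; ending inventory = $1,243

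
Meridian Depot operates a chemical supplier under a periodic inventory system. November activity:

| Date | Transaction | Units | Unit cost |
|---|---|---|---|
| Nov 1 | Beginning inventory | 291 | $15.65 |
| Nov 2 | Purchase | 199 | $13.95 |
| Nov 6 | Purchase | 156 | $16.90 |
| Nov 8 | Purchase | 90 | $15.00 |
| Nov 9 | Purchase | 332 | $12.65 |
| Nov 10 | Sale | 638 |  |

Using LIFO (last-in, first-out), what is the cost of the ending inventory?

Nov 10, 638 sold [LIFO — newest first]: 332 @ $12.65 + 90 @ $15.00 + 156 @ $16.90 + 60 @ $13.95 = $9,023.20
Ending inventory: 291 @ $15.65 + 139 @ $13.95 = $6,493.20

Ending inventory = $6,493.20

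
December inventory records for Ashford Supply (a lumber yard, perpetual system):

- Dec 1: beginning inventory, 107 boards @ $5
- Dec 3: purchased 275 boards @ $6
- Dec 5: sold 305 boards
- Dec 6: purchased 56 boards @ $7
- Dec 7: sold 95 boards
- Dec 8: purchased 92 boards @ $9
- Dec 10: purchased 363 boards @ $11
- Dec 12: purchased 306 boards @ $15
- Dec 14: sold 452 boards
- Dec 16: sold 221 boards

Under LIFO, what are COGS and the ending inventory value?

COGS = $11,006; ending inventory = $982

Dec 5, 305 sold [LIFO — newest first]: 275 @ $6 + 30 @ $5 = $1,800
Dec 7, 95 sold [LIFO — newest first]: 56 @ $7 + 39 @ $5 = $587
Dec 14, 452 sold [LIFO — newest first]: 306 @ $15 + 146 @ $11 = $6,196
Dec 16, 221 sold [LIFO — newest first]: 217 @ $11 + 4 @ $9 = $2,423
Total COGS = $1,800 + $587 + $6,196 + $2,423 = $11,006
Ending inventory: 38 @ $5 + 88 @ $9 = $982
Check: goods available $11,988 = COGS $11,006 + ending $982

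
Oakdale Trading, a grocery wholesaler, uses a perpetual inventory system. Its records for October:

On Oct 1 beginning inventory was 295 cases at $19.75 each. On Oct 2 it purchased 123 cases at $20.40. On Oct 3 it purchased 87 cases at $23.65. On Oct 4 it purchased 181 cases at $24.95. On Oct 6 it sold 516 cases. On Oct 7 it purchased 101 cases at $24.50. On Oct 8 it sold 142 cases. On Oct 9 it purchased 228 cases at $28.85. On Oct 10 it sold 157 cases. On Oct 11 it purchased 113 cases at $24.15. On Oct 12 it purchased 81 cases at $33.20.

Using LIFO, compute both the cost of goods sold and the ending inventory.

COGS = $19,365.15; ending inventory = $10,014.25

Oct 6, 516 sold [LIFO — newest first]: 181 @ $24.95 + 87 @ $23.65 + 123 @ $20.40 + 125 @ $19.75 = $11,551.45
Oct 8, 142 sold [LIFO — newest first]: 101 @ $24.50 + 41 @ $19.75 = $3,284.25
Oct 10, 157 sold [LIFO — newest first]: 157 @ $28.85 = $4,529.45
Total COGS = $11,551.45 + $3,284.25 + $4,529.45 = $19,365.15
Ending inventory: 129 @ $19.75 + 71 @ $28.85 + 113 @ $24.15 + 81 @ $33.20 = $10,014.25
Check: goods available $29,379.40 = COGS $19,365.15 + ending $10,014.25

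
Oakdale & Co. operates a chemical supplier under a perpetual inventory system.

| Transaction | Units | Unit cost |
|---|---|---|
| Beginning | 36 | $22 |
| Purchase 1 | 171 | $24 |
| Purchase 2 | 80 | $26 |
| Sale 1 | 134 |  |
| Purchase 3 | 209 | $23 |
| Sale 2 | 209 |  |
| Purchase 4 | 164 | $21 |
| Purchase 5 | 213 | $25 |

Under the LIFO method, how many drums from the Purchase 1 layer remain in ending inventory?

Sale 1 (134) [LIFO — newest first]: 80 @ $26 + 54 @ $24 = $3,376
Sale 2 (209) [LIFO — newest first]: 209 @ $23 = $4,807
Total COGS = $3,376 + $4,807 = $8,183
Ending inventory: 36 @ $22 + 117 @ $24 + 164 @ $21 + 213 @ $25 = $12,369
Check: goods available $20,552 = COGS $8,183 + ending $12,369

117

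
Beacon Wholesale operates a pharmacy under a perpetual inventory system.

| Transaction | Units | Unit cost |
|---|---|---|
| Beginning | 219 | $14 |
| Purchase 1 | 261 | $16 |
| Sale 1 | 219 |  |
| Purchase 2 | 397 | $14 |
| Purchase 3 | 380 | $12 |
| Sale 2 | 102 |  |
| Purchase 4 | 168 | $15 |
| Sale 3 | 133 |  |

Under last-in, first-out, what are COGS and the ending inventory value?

Sale 1 (219) [LIFO — newest first]: 219 @ $16 = $3,504
Sale 2 (102) [LIFO — newest first]: 102 @ $12 = $1,224
Sale 3 (133) [LIFO — newest first]: 133 @ $15 = $1,995
Total COGS = $3,504 + $1,224 + $1,995 = $6,723
Ending inventory: 219 @ $14 + 42 @ $16 + 397 @ $14 + 278 @ $12 + 35 @ $15 = $13,157
Check: goods available $19,880 = COGS $6,723 + ending $13,157

COGS = $6,723; ending inventory = $13,157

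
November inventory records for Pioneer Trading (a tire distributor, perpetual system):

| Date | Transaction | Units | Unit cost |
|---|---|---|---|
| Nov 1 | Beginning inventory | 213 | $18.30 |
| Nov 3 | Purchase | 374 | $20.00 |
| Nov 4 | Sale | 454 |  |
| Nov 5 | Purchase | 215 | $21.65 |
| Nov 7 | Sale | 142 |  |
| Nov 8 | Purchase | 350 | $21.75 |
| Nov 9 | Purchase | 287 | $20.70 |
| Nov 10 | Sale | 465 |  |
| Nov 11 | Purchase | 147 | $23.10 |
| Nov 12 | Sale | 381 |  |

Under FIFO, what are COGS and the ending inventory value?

Nov 4, 454 sold [FIFO — oldest first]: 213 @ $18.30 + 241 @ $20.00 = $8,717.90
Nov 7, 142 sold [FIFO — oldest first]: 133 @ $20.00 + 9 @ $21.65 = $2,854.85
Nov 10, 465 sold [FIFO — oldest first]: 206 @ $21.65 + 259 @ $21.75 = $10,093.15
Nov 12, 381 sold [FIFO — oldest first]: 91 @ $21.75 + 287 @ $20.70 + 3 @ $23.10 = $7,989.45
Total COGS = $8,717.90 + $2,854.85 + $10,093.15 + $7,989.45 = $29,655.35
Ending inventory: 144 @ $23.10 = $3,326.40

COGS = $29,655.35; ending inventory = $3,326.40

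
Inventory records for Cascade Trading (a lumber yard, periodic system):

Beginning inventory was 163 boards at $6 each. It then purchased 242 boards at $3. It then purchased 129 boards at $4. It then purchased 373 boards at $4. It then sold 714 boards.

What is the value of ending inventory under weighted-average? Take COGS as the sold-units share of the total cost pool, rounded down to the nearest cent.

Sale 1, sell 714: 714/907 × $3,712.00 → $2,922.12
Ending inventory (cost pool remaining) = $789.88

Ending inventory = $789.88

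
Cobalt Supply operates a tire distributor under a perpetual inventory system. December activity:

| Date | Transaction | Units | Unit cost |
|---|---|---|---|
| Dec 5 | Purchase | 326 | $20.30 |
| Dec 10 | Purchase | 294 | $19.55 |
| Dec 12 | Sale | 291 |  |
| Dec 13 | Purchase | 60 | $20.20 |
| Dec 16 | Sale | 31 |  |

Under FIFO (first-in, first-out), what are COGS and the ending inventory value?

COGS = $6,536.60; ending inventory = $7,040.90

Dec 12, 291 sold [FIFO — oldest first]: 291 @ $20.30 = $5,907.30
Dec 16, 31 sold [FIFO — oldest first]: 31 @ $20.30 = $629.30
Total COGS = $5,907.30 + $629.30 = $6,536.60
Ending inventory: 4 @ $20.30 + 294 @ $19.55 + 60 @ $20.20 = $7,040.90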